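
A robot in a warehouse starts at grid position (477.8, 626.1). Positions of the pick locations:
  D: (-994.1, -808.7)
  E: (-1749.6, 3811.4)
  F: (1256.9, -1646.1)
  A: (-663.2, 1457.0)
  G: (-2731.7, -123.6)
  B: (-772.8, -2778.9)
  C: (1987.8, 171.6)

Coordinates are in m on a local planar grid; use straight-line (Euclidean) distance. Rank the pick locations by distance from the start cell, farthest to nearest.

E, B, G, F, D, C, A

Distances from the start cell:
E (-1749.6, 3811.4): 3886.8 m
B (-772.8, -2778.9): 3627.4 m
G (-2731.7, -123.6): 3295.9 m
F (1256.9, -1646.1): 2402.1 m
D (-994.1, -808.7): 2055.5 m
C (1987.8, 171.6): 1576.9 m
A (-663.2, 1457.0): 1411.5 m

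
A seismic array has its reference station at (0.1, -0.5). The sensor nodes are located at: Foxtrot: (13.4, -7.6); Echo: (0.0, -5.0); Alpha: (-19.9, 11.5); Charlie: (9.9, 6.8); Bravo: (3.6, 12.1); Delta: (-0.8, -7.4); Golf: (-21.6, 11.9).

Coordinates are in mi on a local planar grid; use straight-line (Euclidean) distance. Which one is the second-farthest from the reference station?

Distances from the reference station ((0.1, -0.5)):
Golf: 25.0 mi
Alpha: 23.3 mi
Foxtrot: 15.1 mi
Bravo: 13.1 mi
Charlie: 12.2 mi
Delta: 7.0 mi
Echo: 4.5 mi
The second-farthest is Alpha at 23.3 mi.

Alpha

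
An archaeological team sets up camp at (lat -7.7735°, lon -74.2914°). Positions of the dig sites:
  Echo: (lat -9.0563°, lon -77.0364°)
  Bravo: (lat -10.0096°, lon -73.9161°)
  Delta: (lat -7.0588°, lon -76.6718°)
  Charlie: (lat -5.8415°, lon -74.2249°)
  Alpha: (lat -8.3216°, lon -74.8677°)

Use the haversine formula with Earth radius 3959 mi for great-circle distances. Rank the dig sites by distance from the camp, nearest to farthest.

Alpha, Charlie, Bravo, Delta, Echo

Distance from the camp at (lat -7.7735°, lon -74.2914°) to each:
Alpha (lat -8.3216°, lon -74.8677°): 54.7 mi
Charlie (lat -5.8415°, lon -74.2249°): 133.6 mi
Bravo (lat -10.0096°, lon -73.9161°): 156.6 mi
Delta (lat -7.0588°, lon -76.6718°): 170.4 mi
Echo (lat -9.0563°, lon -77.0364°): 207.5 mi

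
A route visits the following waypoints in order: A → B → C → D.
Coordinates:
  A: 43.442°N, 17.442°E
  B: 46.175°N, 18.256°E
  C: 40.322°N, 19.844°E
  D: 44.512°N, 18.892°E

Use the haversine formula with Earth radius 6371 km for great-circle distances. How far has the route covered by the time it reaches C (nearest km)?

Leg distances:
A→B: 310.6 km  (cumulative 310.6 km)
B→C: 663.4 km  (cumulative 974.0 km)
Cumulative distance at C ≈ 974 km.

974 km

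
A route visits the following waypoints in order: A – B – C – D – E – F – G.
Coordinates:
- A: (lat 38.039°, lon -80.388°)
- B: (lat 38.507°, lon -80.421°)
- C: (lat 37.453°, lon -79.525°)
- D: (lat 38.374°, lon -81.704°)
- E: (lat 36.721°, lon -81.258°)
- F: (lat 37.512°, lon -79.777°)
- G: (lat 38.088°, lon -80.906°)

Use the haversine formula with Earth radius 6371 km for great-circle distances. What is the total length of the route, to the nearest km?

Leg distances:
A→B: 52.1 km  (cumulative 52.1 km)
B→C: 141.1 km  (cumulative 193.2 km)
C→D: 216.9 km  (cumulative 410.0 km)
D→E: 188.0 km  (cumulative 598.0 km)
E→F: 158.0 km  (cumulative 756.1 km)
F→G: 118.1 km  (cumulative 874.1 km)
Total route length ≈ 874 km.

874 km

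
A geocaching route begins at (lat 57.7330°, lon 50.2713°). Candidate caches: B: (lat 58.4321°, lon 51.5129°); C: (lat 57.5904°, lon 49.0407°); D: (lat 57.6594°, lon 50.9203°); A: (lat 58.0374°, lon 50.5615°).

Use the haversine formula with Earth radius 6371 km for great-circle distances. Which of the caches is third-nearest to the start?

Distance to each, sorted:
A: 37.9 km
D: 39.4 km
C: 74.9 km
B: 106.6 km
The third-nearest is C at 74.9 km.

C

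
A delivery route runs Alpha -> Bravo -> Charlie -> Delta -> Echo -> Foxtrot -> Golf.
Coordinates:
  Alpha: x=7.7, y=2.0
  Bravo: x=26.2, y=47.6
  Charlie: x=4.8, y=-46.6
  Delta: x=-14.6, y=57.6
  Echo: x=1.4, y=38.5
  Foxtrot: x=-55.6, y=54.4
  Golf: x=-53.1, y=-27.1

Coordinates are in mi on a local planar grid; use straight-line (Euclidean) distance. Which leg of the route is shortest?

Delta–Echo

Leg distances:
Alpha→Bravo: 49.2 mi
Bravo→Charlie: 96.6 mi
Charlie→Delta: 106.0 mi
Delta→Echo: 24.9 mi
Echo→Foxtrot: 59.2 mi
Foxtrot→Golf: 81.5 mi
The shortest leg is Delta–Echo at 24.9 mi.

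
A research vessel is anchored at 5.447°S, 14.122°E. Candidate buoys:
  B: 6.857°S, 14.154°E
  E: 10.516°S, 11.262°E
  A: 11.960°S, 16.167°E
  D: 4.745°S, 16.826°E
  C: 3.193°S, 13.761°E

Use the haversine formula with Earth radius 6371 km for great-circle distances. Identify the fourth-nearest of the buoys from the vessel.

E

Distance to each, sorted:
B: 156.8 km
C: 253.8 km
D: 309.5 km
E: 645.6 km
A: 758.3 km
The fourth-nearest is E at 645.6 km.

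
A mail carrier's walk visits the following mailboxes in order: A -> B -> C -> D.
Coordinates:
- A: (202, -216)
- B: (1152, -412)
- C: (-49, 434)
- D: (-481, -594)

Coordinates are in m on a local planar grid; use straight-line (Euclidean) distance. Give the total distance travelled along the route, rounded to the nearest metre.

3554 m

Leg distances:
A→B: 970.0 m  (cumulative 970.0 m)
B→C: 1469.1 m  (cumulative 2439.1 m)
C→D: 1115.1 m  (cumulative 3554.1 m)
Total route length ≈ 3554 m.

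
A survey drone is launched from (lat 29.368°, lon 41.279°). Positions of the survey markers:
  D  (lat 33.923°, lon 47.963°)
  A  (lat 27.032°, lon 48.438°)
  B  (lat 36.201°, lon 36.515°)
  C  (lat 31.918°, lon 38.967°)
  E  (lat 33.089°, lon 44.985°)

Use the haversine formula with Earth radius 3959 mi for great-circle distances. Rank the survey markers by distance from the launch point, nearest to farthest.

C, E, A, D, B

Distance from the launch point at (lat 29.368°, lon 41.279°) to each:
C (lat 31.918°, lon 38.967°): 223.5 mi
E (lat 33.089°, lon 44.985°): 337.7 mi
A (lat 27.032°, lon 48.438°): 464.8 mi
D (lat 33.923°, lon 47.963°): 503.4 mi
B (lat 36.201°, lon 36.515°): 547.1 mi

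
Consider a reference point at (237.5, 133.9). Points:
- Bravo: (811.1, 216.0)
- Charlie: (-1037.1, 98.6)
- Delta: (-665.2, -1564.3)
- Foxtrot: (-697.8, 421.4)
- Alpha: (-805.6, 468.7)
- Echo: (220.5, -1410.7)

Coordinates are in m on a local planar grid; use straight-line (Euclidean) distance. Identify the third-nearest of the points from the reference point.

Alpha

Distances from the reference point ((237.5, 133.9)):
Bravo: 579.4 m
Foxtrot: 978.5 m
Alpha: 1095.5 m
Charlie: 1275.1 m
Echo: 1544.7 m
Delta: 1923.2 m
The third-nearest is Alpha at 1095.5 m.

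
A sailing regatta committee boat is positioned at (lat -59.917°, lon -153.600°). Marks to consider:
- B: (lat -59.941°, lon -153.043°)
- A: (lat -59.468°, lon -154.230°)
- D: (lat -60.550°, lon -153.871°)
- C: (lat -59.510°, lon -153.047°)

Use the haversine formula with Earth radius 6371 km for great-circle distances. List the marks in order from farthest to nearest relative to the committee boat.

Computing each great-circle distance from (lat -59.917°, lon -153.600°):
D (lat -60.550°, lon -153.871°): 72.0 km
A (lat -59.468°, lon -154.230°): 61.2 km
C (lat -59.510°, lon -153.047°): 54.9 km
B (lat -59.941°, lon -153.043°): 31.1 km

D, A, C, B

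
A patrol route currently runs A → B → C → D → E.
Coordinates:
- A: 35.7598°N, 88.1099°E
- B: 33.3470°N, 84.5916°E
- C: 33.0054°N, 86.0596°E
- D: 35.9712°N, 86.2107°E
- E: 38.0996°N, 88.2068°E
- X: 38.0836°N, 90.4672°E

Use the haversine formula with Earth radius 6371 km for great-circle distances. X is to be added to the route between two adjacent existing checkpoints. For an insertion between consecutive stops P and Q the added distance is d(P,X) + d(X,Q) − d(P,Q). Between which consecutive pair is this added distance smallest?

Added distance for inserting X between each consecutive pair:
A–B: 660.6 km
B–C: 1296.5 km
C–D: 805.8 km
D–E: 347.0 km
Smallest added distance is 347.0 km, inserting between D and E.

between D and E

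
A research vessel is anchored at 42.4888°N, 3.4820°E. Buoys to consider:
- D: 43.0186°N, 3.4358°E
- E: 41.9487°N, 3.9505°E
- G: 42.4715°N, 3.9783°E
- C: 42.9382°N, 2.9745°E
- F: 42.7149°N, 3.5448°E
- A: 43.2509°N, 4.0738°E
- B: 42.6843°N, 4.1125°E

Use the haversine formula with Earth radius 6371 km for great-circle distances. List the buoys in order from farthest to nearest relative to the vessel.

A, E, C, D, B, G, F

Computing each great-circle distance from 42.4888°N, 3.4820°E:
A 43.2509°N, 4.0738°E: 97.5 km
E 41.9487°N, 3.9505°E: 71.4 km
C 42.9382°N, 2.9745°E: 64.9 km
D 43.0186°N, 3.4358°E: 59.0 km
B 42.6843°N, 4.1125°E: 56.0 km
G 42.4715°N, 3.9783°E: 40.7 km
F 42.7149°N, 3.5448°E: 25.7 km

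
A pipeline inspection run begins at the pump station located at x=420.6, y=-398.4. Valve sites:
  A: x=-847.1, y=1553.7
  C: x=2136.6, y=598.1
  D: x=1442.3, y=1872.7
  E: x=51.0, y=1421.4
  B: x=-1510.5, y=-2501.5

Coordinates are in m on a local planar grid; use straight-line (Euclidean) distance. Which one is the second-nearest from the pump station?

Distance to each, sorted:
E: 1857.0 m
C: 1984.4 m
A: 2327.6 m
D: 2490.3 m
B: 2855.2 m
The second-nearest is C at 1984.4 m.

C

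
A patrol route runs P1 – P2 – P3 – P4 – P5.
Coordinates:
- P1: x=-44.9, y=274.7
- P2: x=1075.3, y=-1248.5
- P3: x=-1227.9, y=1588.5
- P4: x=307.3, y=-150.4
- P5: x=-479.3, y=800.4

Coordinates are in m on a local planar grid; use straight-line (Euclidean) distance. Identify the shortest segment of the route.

P4–P5

Leg distances:
P1→P2: 1890.8 m
P2→P3: 3654.2 m
P3→P4: 2319.6 m
P4→P5: 1234.0 m
The shortest leg is P4–P5 at 1234.0 m.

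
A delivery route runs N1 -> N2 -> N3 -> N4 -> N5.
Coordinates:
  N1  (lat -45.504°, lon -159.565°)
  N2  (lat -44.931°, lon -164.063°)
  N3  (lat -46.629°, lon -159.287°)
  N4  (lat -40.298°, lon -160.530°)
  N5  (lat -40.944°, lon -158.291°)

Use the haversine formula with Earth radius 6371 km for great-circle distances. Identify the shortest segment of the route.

N4–N5

Leg distances:
N1→N2: 358.0 km
N2→N3: 415.6 km
N3→N4: 711.1 km
N4→N5: 202.2 km
The shortest leg is N4–N5 at 202.2 km.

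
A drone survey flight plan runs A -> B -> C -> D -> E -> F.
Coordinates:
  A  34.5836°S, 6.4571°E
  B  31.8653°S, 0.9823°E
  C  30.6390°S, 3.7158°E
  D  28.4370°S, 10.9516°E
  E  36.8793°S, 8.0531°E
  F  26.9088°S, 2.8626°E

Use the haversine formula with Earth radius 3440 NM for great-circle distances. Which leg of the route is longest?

E–F

Leg distances:
A→B: 319.7 NM
B→C: 158.4 NM
C→D: 400.3 NM
D→E: 527.5 NM
E→F: 654.2 NM
The longest leg is E–F at 654.2 NM.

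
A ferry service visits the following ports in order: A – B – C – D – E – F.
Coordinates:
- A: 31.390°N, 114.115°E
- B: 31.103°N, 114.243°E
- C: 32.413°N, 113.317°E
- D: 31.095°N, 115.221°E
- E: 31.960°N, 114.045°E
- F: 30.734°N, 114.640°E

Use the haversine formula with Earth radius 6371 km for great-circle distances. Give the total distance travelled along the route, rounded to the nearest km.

731 km

Leg distances:
A→B: 34.2 km  (cumulative 34.2 km)
B→C: 169.9 km  (cumulative 204.1 km)
C→D: 232.1 km  (cumulative 436.2 km)
D→E: 147.2 km  (cumulative 583.5 km)
E→F: 147.6 km  (cumulative 731.0 km)
Total route length ≈ 731 km.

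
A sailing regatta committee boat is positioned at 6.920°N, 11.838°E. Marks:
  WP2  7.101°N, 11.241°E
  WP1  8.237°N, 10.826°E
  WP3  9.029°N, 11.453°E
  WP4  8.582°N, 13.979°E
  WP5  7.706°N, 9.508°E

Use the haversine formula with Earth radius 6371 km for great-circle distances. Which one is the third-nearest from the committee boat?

Distance to each, sorted:
WP2: 68.9 km
WP1: 184.1 km
WP3: 238.3 km
WP5: 271.4 km
WP4: 299.7 km
The third-nearest is WP3 at 238.3 km.

WP3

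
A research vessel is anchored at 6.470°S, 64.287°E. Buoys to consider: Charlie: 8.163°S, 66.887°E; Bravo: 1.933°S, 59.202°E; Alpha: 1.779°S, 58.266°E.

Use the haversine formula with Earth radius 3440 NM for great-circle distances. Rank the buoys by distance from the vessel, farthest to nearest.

Computing each great-circle distance from 6.470°S, 64.287°E:
Alpha 1.779°S, 58.266°E: 457.4 NM
Bravo 1.933°S, 59.202°E: 408.5 NM
Charlie 8.163°S, 66.887°E: 185.2 NM

Alpha, Bravo, Charlie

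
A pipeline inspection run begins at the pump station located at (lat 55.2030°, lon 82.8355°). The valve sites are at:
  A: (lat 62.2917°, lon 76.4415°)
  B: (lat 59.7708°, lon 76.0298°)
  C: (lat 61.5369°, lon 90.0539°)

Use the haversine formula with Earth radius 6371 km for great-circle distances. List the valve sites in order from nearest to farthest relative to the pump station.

Distances from the pump station:
B (lat 59.7708°, lon 76.0298°): 650.0 km
C (lat 61.5369°, lon 90.0539°): 819.4 km
A (lat 62.2917°, lon 76.4415°): 869.3 km

B, C, A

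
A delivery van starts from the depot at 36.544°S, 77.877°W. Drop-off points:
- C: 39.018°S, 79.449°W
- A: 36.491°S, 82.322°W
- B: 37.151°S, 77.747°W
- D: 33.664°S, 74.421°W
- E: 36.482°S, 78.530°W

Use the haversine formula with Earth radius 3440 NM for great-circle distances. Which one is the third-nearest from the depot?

C

Distances from the depot (36.544°S, 77.877°W):
E: 31.7 NM
B: 37.0 NM
C: 166.2 NM
A: 214.5 NM
D: 242.3 NM
The third-nearest is C at 166.2 NM.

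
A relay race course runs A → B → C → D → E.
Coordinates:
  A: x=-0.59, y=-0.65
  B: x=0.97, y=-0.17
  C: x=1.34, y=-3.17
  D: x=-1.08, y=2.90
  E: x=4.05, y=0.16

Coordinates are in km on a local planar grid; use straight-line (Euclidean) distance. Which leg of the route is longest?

C–D

Leg distances:
A→B: 1.6 km
B→C: 3.0 km
C→D: 6.5 km
D→E: 5.8 km
The longest leg is C–D at 6.5 km.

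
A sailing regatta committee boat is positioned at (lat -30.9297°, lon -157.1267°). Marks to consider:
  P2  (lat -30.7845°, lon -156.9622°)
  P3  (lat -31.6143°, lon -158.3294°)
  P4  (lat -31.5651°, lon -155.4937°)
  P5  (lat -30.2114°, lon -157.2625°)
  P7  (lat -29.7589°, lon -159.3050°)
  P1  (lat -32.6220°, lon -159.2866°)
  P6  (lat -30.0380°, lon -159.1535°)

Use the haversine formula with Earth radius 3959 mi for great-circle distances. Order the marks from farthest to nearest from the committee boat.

Distances from the committee boat:
P1 (lat -32.6220°, lon -159.2866°): 172.5 mi
P7 (lat -29.7589°, lon -159.3050°): 153.0 mi
P6 (lat -30.0380°, lon -159.1535°): 135.5 mi
P4 (lat -31.5651°, lon -155.4937°): 106.0 mi
P3 (lat -31.6143°, lon -158.3294°): 85.3 mi
P5 (lat -30.2114°, lon -157.2625°): 50.3 mi
P2 (lat -30.7845°, lon -156.9622°): 14.0 mi

P1, P7, P6, P4, P3, P5, P2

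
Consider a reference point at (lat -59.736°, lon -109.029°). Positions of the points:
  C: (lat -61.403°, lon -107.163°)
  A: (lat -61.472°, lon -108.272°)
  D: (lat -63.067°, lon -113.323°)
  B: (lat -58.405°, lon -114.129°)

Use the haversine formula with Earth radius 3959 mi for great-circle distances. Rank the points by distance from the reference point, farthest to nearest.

D, B, C, A

Distance from the reference point at (lat -59.736°, lon -109.029°) to each:
D (lat -63.067°, lon -113.323°): 270.3 mi
B (lat -58.405°, lon -114.129°): 203.1 mi
C (lat -61.403°, lon -107.163°): 131.4 mi
A (lat -61.472°, lon -108.272°): 122.7 mi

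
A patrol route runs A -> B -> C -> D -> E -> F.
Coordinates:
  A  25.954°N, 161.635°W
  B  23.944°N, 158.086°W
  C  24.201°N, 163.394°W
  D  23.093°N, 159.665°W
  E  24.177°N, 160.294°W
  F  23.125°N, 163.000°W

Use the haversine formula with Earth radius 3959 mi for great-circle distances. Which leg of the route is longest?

B–C

Leg distances:
A→B: 262.1 mi
B→C: 335.3 mi
C→D: 248.1 mi
D→E: 84.8 mi
E→F: 186.1 mi
The longest leg is B–C at 335.3 mi.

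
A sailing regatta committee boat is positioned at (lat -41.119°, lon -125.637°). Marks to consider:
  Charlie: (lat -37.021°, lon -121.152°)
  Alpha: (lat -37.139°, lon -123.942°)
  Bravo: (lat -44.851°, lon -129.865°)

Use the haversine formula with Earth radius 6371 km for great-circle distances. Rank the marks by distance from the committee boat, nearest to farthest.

Distance from the committee boat at (lat -41.119°, lon -125.637°) to each:
Alpha (lat -37.139°, lon -123.942°): 466.1 km
Bravo (lat -44.851°, lon -129.865°): 538.8 km
Charlie (lat -37.021°, lon -121.152°): 597.8 km

Alpha, Bravo, Charlie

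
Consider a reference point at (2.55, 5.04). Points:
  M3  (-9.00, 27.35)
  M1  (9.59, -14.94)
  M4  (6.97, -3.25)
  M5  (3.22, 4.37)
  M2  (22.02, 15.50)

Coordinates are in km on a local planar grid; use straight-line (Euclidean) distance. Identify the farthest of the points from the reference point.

M3

Distance to each, sorted:
M3: 25.1 km
M2: 22.1 km
M1: 21.2 km
M4: 9.4 km
M5: 0.9 km
The farthest is M3 at 25.1 km.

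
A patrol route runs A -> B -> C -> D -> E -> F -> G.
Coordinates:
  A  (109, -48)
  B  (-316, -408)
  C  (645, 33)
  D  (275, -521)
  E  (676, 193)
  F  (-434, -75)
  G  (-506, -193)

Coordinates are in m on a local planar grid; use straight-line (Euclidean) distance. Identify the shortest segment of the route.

Leg distances:
A→B: 557.0 m
B→C: 1057.4 m
C→D: 666.2 m
D→E: 818.9 m
E→F: 1141.9 m
F→G: 138.2 m
The shortest leg is F–G at 138.2 m.

F–G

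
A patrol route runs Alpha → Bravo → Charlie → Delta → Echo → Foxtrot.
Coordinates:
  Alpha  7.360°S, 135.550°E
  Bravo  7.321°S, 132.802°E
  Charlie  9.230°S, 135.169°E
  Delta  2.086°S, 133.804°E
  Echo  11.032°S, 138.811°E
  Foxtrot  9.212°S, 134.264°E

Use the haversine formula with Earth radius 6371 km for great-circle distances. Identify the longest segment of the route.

Delta–Echo

Leg distances:
Alpha→Bravo: 303.1 km
Bravo→Charlie: 336.0 km
Charlie→Delta: 808.6 km
Delta→Echo: 1137.9 km
Echo→Foxtrot: 537.3 km
The longest leg is Delta–Echo at 1137.9 km.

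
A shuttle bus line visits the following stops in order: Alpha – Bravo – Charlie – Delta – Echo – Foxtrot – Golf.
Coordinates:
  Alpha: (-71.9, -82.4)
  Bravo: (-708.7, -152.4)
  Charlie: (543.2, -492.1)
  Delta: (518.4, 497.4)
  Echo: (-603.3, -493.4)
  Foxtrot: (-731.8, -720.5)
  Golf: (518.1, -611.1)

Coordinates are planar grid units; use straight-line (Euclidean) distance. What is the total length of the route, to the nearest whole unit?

Leg distances:
Alpha→Bravo: 640.6  (cumulative 640.6)
Bravo→Charlie: 1297.2  (cumulative 1937.8)
Charlie→Delta: 989.8  (cumulative 2927.6)
Delta→Echo: 1496.6  (cumulative 4424.2)
Echo→Foxtrot: 260.9  (cumulative 4685.2)
Foxtrot→Golf: 1254.7  (cumulative 5939.9)
Total route length ≈ 5940.

5940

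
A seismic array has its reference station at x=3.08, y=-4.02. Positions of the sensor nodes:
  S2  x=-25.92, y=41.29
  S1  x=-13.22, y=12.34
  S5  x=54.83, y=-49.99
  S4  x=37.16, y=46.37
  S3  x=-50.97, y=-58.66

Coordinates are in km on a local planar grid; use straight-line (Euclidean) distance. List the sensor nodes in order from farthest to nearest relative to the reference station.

Distances from the reference station:
S3 x=-50.97, y=-58.66: 76.9 km
S5 x=54.83, y=-49.99: 69.2 km
S4 x=37.16, y=46.37: 60.8 km
S2 x=-25.92, y=41.29: 53.8 km
S1 x=-13.22, y=12.34: 23.1 km

S3, S5, S4, S2, S1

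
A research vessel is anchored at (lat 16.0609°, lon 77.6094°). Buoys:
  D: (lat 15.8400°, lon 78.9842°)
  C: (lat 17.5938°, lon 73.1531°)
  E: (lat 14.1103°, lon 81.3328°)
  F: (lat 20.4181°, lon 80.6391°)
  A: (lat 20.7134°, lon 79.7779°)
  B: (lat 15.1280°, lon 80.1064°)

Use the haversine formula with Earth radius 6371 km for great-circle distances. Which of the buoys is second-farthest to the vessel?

Distances from the vessel ((lat 16.0609°, lon 77.6094°)):
F: 580.6 km
A: 565.6 km
C: 504.0 km
E: 454.8 km
B: 286.8 km
D: 149.0 km
The second-farthest is A at 565.6 km.

A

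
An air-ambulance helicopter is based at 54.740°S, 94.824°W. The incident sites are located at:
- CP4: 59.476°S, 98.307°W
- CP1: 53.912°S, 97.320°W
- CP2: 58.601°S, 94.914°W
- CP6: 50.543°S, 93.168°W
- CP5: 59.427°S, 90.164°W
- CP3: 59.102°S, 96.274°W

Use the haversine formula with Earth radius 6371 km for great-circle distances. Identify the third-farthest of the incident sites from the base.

Distances from the base (54.740°S, 94.824°W):
CP5: 592.0 km
CP4: 566.9 km
CP3: 492.9 km
CP6: 479.8 km
CP2: 429.4 km
CP1: 186.2 km
The third-farthest is CP3 at 492.9 km.

CP3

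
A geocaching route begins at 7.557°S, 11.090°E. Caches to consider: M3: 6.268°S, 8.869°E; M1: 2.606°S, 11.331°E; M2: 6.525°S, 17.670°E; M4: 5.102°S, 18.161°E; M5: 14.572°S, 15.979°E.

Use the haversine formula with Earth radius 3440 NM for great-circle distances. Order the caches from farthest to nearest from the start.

Distances from the start:
M5 14.572°S, 15.979°E: 510.2 NM
M4 5.102°S, 18.161°E: 446.9 NM
M2 6.525°S, 17.670°E: 396.9 NM
M1 2.606°S, 11.331°E: 297.6 NM
M3 6.268°S, 8.869°E: 153.3 NM

M5, M4, M2, M1, M3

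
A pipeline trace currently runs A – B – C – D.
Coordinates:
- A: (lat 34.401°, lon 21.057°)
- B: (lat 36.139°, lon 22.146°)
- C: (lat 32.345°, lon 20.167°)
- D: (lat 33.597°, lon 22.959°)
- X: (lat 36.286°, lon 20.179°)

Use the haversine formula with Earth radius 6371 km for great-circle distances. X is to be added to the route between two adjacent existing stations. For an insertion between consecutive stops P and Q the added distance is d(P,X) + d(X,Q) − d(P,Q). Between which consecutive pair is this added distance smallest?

Added distance for inserting X between each consecutive pair:
A–B: 184.4 km
B–C: 156.1 km
C–D: 534.8 km
Smallest added distance is 156.1 km, inserting between B and C.

between B and C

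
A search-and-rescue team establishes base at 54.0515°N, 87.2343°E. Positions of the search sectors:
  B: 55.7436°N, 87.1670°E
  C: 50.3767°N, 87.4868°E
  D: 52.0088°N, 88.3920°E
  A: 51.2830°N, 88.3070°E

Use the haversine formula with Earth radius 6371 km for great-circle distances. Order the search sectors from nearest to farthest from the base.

B, D, A, C

Computing each great-circle distance from 54.0515°N, 87.2343°E:
B 55.7436°N, 87.1670°E: 188.2 km
D 52.0088°N, 88.3920°E: 240.0 km
A 51.2830°N, 88.3070°E: 316.2 km
C 50.3767°N, 87.4868°E: 409.0 km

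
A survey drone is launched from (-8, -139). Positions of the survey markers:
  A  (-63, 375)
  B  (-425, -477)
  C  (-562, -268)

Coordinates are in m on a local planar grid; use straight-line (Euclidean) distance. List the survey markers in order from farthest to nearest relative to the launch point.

C, B, A

Distances from the launch point:
C (-562, -268): 568.8 m
B (-425, -477): 536.8 m
A (-63, 375): 516.9 m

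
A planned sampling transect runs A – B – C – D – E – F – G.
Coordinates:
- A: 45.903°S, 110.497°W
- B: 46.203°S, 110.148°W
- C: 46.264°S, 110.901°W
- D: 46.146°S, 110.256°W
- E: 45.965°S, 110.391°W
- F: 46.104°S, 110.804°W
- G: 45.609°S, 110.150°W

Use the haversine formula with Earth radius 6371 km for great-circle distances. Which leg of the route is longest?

F–G

Leg distances:
A→B: 42.9 km
B→C: 58.3 km
C→D: 51.3 km
D→E: 22.7 km
E→F: 35.4 km
F→G: 74.8 km
The longest leg is F–G at 74.8 km.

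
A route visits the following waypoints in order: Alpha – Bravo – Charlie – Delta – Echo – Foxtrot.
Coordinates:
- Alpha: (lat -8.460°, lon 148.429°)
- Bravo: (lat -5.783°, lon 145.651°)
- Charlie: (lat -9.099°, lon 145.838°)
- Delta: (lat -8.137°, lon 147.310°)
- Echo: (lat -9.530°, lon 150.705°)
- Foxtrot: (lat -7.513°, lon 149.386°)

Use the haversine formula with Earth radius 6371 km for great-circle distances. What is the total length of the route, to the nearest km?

Leg distances:
Alpha→Bravo: 427.2 km  (cumulative 427.2 km)
Bravo→Charlie: 369.3 km  (cumulative 796.5 km)
Charlie→Delta: 194.0 km  (cumulative 990.5 km)
Delta→Echo: 403.9 km  (cumulative 1394.4 km)
Echo→Foxtrot: 267.1 km  (cumulative 1661.5 km)
Total route length ≈ 1662 km.

1662 km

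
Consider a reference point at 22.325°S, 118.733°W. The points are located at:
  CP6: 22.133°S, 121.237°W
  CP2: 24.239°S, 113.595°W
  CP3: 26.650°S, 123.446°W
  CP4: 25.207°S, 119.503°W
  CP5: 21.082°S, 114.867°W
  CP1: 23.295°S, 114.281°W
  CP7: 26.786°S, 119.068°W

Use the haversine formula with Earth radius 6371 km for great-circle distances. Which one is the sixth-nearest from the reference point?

Distance to each, sorted:
CP6: 258.6 km
CP4: 329.9 km
CP5: 422.6 km
CP1: 468.9 km
CP7: 497.2 km
CP2: 566.2 km
CP3: 677.2 km
The sixth-nearest is CP2 at 566.2 km.

CP2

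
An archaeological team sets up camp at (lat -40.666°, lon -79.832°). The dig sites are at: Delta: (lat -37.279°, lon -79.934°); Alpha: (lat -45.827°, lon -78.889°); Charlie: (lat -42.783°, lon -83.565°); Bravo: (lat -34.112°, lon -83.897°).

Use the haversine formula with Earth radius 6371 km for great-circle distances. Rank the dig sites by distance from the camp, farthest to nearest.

Bravo, Alpha, Charlie, Delta

Computing each great-circle distance from (lat -40.666°, lon -79.832°):
Bravo (lat -34.112°, lon -83.897°): 812.2 km
Alpha (lat -45.827°, lon -78.889°): 578.9 km
Charlie (lat -42.783°, lon -83.565°): 389.0 km
Delta (lat -37.279°, lon -79.934°): 376.7 km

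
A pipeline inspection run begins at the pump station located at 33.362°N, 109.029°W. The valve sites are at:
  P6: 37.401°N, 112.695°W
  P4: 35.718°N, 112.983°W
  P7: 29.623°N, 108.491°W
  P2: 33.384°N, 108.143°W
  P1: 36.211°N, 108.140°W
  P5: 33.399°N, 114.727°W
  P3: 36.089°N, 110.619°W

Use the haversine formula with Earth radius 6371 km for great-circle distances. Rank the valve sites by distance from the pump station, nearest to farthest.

P2, P1, P3, P7, P4, P5, P6

Distance from the pump station at 33.362°N, 109.029°W to each:
P2 33.384°N, 108.143°W: 82.3 km
P1 36.211°N, 108.140°W: 327.0 km
P3 36.089°N, 110.619°W: 336.2 km
P7 29.623°N, 108.491°W: 418.9 km
P4 35.718°N, 112.983°W: 446.9 km
P5 33.399°N, 114.727°W: 529.0 km
P6 37.401°N, 112.695°W: 558.6 km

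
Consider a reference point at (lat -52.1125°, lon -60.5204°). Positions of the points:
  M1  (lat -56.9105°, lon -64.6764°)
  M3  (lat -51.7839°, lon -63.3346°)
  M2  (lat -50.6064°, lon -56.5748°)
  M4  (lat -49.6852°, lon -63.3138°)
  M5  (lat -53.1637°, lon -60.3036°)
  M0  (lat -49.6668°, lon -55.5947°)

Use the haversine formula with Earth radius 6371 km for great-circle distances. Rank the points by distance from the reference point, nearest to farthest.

Distance from the reference point at (lat -52.1125°, lon -60.5204°) to each:
M5 (lat -53.1637°, lon -60.3036°): 117.8 km
M3 (lat -51.7839°, lon -63.3346°): 196.3 km
M2 (lat -50.6064°, lon -56.5748°): 321.0 km
M4 (lat -49.6852°, lon -63.3138°): 333.4 km
M0 (lat -49.6668°, lon -55.5947°): 439.5 km
M1 (lat -56.9105°, lon -64.6764°): 596.9 km

M5, M3, M2, M4, M0, M1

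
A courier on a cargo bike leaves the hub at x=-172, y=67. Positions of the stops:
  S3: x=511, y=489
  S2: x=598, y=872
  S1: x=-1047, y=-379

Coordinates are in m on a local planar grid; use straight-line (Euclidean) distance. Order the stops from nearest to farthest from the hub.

Distance from the hub at x=-172, y=67 to each:
S3 x=511, y=489: 802.9 m
S1 x=-1047, y=-379: 982.1 m
S2 x=598, y=872: 1114.0 m

S3, S1, S2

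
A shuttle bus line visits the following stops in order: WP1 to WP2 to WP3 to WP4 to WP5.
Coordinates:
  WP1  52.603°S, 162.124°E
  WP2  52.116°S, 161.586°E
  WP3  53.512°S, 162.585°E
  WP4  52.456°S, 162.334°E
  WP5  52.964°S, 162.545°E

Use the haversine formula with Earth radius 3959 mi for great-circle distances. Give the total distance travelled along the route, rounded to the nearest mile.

Leg distances:
WP1→WP2: 40.6 mi  (cumulative 40.6 mi)
WP2→WP3: 105.1 mi  (cumulative 145.7 mi)
WP3→WP4: 73.7 mi  (cumulative 219.4 mi)
WP4→WP5: 36.2 mi  (cumulative 255.6 mi)
Total route length ≈ 256 mi.

256 mi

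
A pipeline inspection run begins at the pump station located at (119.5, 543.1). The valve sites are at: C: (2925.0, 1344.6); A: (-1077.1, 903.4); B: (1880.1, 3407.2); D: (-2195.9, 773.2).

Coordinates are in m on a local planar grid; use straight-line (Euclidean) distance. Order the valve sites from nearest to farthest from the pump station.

Computing each straight-line distance from (119.5, 543.1):
A (-1077.1, 903.4): 1249.7 m
D (-2195.9, 773.2): 2326.8 m
C (2925.0, 1344.6): 2917.7 m
B (1880.1, 3407.2): 3362.0 m

A, D, C, B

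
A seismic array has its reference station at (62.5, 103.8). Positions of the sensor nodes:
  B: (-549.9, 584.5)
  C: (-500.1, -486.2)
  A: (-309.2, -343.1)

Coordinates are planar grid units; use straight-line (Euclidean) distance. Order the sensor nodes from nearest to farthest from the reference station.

A, B, C

Distance from the reference station at (62.5, 103.8) to each:
A (-309.2, -343.1): 581.3
B (-549.9, 584.5): 778.5
C (-500.1, -486.2): 815.2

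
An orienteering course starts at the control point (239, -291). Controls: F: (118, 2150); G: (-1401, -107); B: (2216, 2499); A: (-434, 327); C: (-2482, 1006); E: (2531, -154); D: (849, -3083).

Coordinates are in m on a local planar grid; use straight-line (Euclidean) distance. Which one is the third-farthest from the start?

Distance to each, sorted:
B: 3419.4 m
C: 3014.3 m
D: 2857.9 m
F: 2444.0 m
E: 2296.1 m
G: 1650.3 m
A: 913.7 m
The third-farthest is D at 2857.9 m.

D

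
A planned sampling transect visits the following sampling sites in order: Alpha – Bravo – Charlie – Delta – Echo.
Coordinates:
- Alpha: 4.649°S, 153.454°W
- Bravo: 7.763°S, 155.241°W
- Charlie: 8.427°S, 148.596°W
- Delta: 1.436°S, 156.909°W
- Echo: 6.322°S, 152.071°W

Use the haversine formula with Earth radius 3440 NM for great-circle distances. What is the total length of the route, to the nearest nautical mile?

Leg distances:
Alpha→Bravo: 215.2 NM  (cumulative 215.2 NM)
Bravo→Charlie: 397.0 NM  (cumulative 612.2 NM)
Charlie→Delta: 650.5 NM  (cumulative 1262.7 NM)
Delta→Echo: 412.3 NM  (cumulative 1675.0 NM)
Total route length ≈ 1675 NM.

1675 NM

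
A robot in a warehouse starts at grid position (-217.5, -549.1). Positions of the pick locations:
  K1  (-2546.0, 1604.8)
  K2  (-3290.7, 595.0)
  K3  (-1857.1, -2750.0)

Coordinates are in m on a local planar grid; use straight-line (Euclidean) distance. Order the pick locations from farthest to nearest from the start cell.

Computing each straight-line distance from (-217.5, -549.1):
K2 (-3290.7, 595.0): 3279.3 m
K1 (-2546.0, 1604.8): 3171.9 m
K3 (-1857.1, -2750.0): 2744.5 m

K2, K1, K3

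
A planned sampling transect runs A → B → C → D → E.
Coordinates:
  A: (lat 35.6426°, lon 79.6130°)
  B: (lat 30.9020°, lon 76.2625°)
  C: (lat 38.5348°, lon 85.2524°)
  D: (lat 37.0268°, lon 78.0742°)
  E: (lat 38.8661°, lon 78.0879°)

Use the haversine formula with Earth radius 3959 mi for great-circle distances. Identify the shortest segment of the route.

Leg distances:
A→B: 380.4 mi
B→C: 733.3 mi
C→D: 405.5 mi
D→E: 127.1 mi
The shortest leg is D–E at 127.1 mi.

D–E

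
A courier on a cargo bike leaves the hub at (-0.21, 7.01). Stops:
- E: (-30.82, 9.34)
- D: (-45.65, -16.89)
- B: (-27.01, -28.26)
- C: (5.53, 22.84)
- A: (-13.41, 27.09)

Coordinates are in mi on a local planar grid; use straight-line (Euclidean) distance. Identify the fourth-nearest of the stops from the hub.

Distance to each, sorted:
C: 16.8 mi
A: 24.0 mi
E: 30.7 mi
B: 44.3 mi
D: 51.3 mi
The fourth-nearest is B at 44.3 mi.

B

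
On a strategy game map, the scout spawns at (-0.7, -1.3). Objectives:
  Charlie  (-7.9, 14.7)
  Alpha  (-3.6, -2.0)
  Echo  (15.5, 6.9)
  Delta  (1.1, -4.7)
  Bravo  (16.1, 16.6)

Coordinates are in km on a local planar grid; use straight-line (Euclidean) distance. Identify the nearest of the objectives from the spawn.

Distance to each, sorted:
Alpha: 3.0 km
Delta: 3.8 km
Charlie: 17.5 km
Echo: 18.2 km
Bravo: 24.5 km
The nearest is Alpha at 3.0 km.

Alpha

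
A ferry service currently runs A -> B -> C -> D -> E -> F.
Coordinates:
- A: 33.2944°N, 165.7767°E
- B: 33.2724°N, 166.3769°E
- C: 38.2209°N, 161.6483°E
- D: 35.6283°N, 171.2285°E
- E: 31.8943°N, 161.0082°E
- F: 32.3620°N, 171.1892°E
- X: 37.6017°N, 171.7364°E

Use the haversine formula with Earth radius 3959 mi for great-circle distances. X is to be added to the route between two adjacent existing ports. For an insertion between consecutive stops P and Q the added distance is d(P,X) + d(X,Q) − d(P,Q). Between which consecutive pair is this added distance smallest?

between C and D

Added distance for inserting X between each consecutive pair:
A–B: 838.3 mi
B–C: 543.5 mi
C–D: 132.2 mi
D–E: 223.2 mi
E–F: 491.8 mi
Smallest added distance is 132.2 mi, inserting between C and D.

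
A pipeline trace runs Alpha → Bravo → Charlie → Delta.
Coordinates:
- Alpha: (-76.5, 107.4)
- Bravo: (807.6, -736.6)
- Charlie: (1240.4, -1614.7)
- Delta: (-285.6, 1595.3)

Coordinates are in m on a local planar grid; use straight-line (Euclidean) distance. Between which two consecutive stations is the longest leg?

Leg distances:
Alpha→Bravo: 1222.3 m
Bravo→Charlie: 979.0 m
Charlie→Delta: 3554.3 m
The longest leg is Charlie–Delta at 3554.3 m.

Charlie–Delta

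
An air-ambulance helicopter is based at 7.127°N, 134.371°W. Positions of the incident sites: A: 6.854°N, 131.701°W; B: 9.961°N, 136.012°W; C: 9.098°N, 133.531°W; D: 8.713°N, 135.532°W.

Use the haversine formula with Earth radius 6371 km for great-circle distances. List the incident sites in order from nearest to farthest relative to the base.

D, C, A, B

Distances from the base:
D 8.713°N, 135.532°W: 217.8 km
C 9.098°N, 133.531°W: 237.9 km
A 6.854°N, 131.701°W: 296.2 km
B 9.961°N, 136.012°W: 363.1 km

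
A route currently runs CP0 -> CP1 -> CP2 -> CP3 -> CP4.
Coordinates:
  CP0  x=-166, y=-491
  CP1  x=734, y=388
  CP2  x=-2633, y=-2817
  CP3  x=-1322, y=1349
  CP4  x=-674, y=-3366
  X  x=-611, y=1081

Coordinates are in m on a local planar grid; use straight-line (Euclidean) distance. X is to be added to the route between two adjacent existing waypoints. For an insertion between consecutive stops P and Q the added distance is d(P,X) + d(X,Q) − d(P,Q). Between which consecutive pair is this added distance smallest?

between CP3 and CP4

Added distance for inserting X between each consecutive pair:
CP0–CP1: 1888.8 m
CP1–CP2: 1255.7 m
CP2–CP3: 783.6 m
CP3–CP4: 448.0 m
Smallest added distance is 448.0 m, inserting between CP3 and CP4.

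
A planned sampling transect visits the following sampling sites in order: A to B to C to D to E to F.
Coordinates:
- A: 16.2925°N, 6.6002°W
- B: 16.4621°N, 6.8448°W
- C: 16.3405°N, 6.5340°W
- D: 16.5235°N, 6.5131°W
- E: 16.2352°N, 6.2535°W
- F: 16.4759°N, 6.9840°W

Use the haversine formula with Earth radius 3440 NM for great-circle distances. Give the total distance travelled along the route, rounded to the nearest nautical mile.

115 NM

Leg distances:
A→B: 17.4 NM  (cumulative 17.4 NM)
B→C: 19.3 NM  (cumulative 36.7 NM)
C→D: 11.1 NM  (cumulative 47.8 NM)
D→E: 22.9 NM  (cumulative 70.6 NM)
E→F: 44.5 NM  (cumulative 115.1 NM)
Total route length ≈ 115 NM.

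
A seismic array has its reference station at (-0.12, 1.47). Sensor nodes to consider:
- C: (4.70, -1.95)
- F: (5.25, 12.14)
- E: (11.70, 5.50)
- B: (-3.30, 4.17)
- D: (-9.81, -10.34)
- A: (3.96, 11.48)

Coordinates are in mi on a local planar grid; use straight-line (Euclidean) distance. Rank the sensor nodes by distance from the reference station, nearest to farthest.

Computing each straight-line distance from (-0.12, 1.47):
B (-3.30, 4.17): 4.2 mi
C (4.70, -1.95): 5.9 mi
A (3.96, 11.48): 10.8 mi
F (5.25, 12.14): 11.9 mi
E (11.70, 5.50): 12.5 mi
D (-9.81, -10.34): 15.3 mi

B, C, A, F, E, D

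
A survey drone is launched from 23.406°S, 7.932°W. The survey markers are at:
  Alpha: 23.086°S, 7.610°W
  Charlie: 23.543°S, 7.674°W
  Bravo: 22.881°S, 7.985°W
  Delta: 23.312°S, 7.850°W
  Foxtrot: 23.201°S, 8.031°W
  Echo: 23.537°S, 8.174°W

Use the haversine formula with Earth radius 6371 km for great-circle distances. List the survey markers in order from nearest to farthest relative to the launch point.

Distances from the launch point:
Delta 23.312°S, 7.850°W: 13.4 km
Foxtrot 23.201°S, 8.031°W: 24.9 km
Echo 23.537°S, 8.174°W: 28.7 km
Charlie 23.543°S, 7.674°W: 30.4 km
Alpha 23.086°S, 7.610°W: 48.5 km
Bravo 22.881°S, 7.985°W: 58.6 km

Delta, Foxtrot, Echo, Charlie, Alpha, Bravo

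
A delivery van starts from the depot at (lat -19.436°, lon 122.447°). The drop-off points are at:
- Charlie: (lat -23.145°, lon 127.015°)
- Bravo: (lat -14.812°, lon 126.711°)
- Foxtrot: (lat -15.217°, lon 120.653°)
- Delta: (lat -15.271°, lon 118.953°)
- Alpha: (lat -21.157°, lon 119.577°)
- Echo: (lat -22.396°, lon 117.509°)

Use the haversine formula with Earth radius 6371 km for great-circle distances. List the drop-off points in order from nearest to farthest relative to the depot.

Alpha, Foxtrot, Delta, Echo, Charlie, Bravo

Distance from the depot at (lat -19.436°, lon 122.447°) to each:
Alpha (lat -21.157°, lon 119.577°): 355.2 km
Foxtrot (lat -15.217°, lon 120.653°): 506.3 km
Delta (lat -15.271°, lon 118.953°): 593.2 km
Echo (lat -22.396°, lon 117.509°): 609.3 km
Charlie (lat -23.145°, lon 127.015°): 627.7 km
Bravo (lat -14.812°, lon 126.711°): 685.2 km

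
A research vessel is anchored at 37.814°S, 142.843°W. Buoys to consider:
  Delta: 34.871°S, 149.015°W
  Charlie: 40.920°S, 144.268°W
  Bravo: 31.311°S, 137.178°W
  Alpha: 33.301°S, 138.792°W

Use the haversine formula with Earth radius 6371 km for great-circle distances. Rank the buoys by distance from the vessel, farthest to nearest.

Bravo, Delta, Alpha, Charlie

Distances from the vessel:
Bravo 31.311°S, 137.178°W: 889.5 km
Delta 34.871°S, 149.015°W: 642.2 km
Alpha 33.301°S, 138.792°W: 621.2 km
Charlie 40.920°S, 144.268°W: 366.4 km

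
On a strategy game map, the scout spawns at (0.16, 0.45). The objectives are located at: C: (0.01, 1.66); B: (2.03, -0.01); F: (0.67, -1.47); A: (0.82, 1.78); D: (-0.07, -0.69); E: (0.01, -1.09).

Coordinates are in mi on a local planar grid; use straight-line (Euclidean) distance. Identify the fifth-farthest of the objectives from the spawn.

Distances from the spawn ((0.16, 0.45)):
F: 2.0 mi
B: 1.9 mi
E: 1.5 mi
A: 1.5 mi
C: 1.2 mi
D: 1.2 mi
The fifth-farthest is C at 1.2 mi.

C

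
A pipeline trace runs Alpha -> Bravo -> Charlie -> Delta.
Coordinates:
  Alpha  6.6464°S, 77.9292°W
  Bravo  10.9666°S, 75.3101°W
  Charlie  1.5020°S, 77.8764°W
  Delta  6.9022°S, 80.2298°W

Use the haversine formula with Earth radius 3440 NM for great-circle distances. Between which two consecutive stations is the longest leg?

Bravo–Charlie

Leg distances:
Alpha→Bravo: 302.3 NM
Bravo→Charlie: 588.5 NM
Charlie→Delta: 353.5 NM
The longest leg is Bravo–Charlie at 588.5 NM.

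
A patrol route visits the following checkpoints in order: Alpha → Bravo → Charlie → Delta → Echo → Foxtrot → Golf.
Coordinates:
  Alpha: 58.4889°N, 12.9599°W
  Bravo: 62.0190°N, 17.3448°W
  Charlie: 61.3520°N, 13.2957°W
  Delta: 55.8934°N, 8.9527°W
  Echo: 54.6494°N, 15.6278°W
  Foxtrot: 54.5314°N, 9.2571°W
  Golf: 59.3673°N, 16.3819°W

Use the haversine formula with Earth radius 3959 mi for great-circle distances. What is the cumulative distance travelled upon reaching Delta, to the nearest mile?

Leg distances:
Alpha→Bravo: 286.4 mi  (cumulative 286.4 mi)
Bravo→Charlie: 140.5 mi  (cumulative 426.8 mi)
Charlie→Delta: 408.0 mi  (cumulative 834.9 mi)
Cumulative distance at Delta ≈ 835 mi.

835 mi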